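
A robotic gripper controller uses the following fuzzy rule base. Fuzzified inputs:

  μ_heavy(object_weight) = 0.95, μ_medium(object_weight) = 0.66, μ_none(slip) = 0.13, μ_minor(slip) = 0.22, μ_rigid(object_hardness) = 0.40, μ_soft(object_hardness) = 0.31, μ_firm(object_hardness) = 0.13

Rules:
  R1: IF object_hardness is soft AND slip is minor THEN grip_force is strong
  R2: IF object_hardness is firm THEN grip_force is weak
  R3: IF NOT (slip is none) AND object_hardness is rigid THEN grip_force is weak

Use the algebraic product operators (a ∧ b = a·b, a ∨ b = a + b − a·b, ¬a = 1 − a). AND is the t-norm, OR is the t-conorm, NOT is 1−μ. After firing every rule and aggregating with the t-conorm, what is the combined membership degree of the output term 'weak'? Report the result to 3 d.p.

R1: soft=0.31, minor=0.22; AND[a·b] → w = 0.0682
R2: firm=0.13 → w = 0.1300
R3: ¬none=1−0.13=0.87, rigid=0.40; AND[a·b] → w = 0.3480
Rules with consequent 'weak': {R2, R3} → strengths 0.1300, 0.3480
Aggregate via t-conorm [a + b − a·b]: 0.4328

0.433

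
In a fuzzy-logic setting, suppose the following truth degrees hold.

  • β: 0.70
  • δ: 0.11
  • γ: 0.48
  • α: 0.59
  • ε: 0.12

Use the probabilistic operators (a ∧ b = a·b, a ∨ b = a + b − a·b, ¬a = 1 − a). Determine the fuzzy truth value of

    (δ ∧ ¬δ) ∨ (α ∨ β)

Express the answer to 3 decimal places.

0.889

¬δ = 1 − 0.1100 = 0.8900
δ ∧ ¬δ = a·b on (0.1100, 0.8900) = 0.0979
α ∨ β = a + b − a·b on (0.5900, 0.7000) = 0.8770
(δ ∧ ¬δ) ∨ (α ∨ β) = a + b − a·b on (0.0979, 0.8770) = 0.8890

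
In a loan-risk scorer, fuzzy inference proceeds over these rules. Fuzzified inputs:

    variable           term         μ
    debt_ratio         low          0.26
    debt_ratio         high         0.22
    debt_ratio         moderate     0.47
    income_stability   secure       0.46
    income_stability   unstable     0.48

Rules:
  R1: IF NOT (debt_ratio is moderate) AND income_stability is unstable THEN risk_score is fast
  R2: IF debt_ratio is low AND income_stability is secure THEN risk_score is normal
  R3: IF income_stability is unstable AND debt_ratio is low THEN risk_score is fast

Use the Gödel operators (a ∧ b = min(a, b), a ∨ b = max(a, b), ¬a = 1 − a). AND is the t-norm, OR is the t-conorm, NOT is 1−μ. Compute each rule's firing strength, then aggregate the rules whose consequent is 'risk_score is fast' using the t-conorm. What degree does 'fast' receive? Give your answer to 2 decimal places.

R1: ¬moderate=1−0.47=0.53, unstable=0.48; AND[min(a, b)] → w = 0.48
R2: low=0.26, secure=0.46; AND[min(a, b)] → w = 0.26
R3: unstable=0.48, low=0.26; AND[min(a, b)] → w = 0.26
Rules with consequent 'fast': {R1, R3} → strengths 0.48, 0.26
Aggregate via t-conorm [max(a, b)]: 0.48

0.48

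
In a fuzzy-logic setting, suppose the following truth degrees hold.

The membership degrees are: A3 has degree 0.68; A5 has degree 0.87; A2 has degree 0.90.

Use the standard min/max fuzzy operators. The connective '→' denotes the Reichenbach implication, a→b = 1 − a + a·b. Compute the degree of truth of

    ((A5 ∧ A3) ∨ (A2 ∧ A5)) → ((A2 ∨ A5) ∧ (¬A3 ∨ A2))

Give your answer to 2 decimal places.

0.91

A5 ∧ A3 = min(a, b) on (0.87, 0.68) = 0.68
A2 ∧ A5 = min(a, b) on (0.90, 0.87) = 0.87
(A5 ∧ A3) ∨ (A2 ∧ A5) = max(a, b) on (0.68, 0.87) = 0.87
A2 ∨ A5 = max(a, b) on (0.90, 0.87) = 0.90
¬A3 = 1 − 0.68 = 0.32
¬A3 ∨ A2 = max(a, b) on (0.32, 0.90) = 0.90
(A2 ∨ A5) ∧ (¬A3 ∨ A2) = min(a, b) on (0.90, 0.90) = 0.90
((A5 ∧ A3) ∨ (A2 ∧ A5)) → ((A2 ∨ A5) ∧ (¬A3 ∨ A2))  [Reichenbach: 1 − a + a·b] with a=0.87, b=0.90 → 0.91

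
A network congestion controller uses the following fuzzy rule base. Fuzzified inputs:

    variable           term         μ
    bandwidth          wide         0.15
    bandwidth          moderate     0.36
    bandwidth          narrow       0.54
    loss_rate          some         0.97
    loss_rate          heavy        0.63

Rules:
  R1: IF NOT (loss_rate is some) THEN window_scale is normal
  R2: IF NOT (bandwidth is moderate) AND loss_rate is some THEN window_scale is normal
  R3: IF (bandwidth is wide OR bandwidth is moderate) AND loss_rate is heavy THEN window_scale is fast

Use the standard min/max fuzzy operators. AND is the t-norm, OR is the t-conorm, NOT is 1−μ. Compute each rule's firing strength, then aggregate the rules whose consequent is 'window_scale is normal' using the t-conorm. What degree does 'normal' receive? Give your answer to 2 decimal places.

0.64

R1: ¬some=1−0.97=0.03 → w = 0.03
R2: ¬moderate=1−0.36=0.64, some=0.97; AND[min(a, b)] → w = 0.64
R3: (wide=0.15 OR moderate=0.36) = 0.36; AND[min(a, b)] with heavy=0.63 → w = 0.36
Rules with consequent 'normal': {R1, R2} → strengths 0.03, 0.64
Aggregate via t-conorm [max(a, b)]: 0.64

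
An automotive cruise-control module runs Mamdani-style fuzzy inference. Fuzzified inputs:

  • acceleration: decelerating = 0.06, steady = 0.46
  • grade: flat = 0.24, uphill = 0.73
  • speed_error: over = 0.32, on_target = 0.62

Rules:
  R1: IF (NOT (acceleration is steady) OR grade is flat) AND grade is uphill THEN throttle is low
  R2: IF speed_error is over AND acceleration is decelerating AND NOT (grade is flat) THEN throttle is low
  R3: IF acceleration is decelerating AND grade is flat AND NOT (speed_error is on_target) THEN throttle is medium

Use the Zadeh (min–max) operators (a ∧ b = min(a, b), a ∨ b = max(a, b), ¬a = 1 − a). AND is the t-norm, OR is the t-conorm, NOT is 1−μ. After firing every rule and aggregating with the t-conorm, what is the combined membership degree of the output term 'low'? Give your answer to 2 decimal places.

R1: (¬steady=1−0.46=0.54 OR flat=0.24) = 0.54; AND[min(a, b)] with uphill=0.73 → w = 0.54
R2: over=0.32, decelerating=0.06, ¬flat=1−0.24=0.76; AND[min(a, b)] → w = 0.06
R3: decelerating=0.06, flat=0.24, ¬on_target=1−0.62=0.38; AND[min(a, b)] → w = 0.06
Rules with consequent 'low': {R1, R2} → strengths 0.54, 0.06
Aggregate via t-conorm [max(a, b)]: 0.54

0.54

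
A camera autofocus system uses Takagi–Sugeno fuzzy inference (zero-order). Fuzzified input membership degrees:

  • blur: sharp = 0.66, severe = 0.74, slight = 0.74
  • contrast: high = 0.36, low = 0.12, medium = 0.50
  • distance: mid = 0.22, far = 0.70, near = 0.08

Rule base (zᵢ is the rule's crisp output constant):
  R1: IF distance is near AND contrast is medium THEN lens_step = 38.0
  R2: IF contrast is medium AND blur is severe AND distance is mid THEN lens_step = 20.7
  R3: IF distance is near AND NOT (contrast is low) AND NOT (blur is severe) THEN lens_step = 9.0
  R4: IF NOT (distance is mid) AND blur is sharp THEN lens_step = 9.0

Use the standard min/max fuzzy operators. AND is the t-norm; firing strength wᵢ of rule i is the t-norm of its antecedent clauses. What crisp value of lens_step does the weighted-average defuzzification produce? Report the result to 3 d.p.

R1 (z=38.0): near=0.08, medium=0.50; AND[min(a, b)] → w = 0.08
R2 (z=20.7): medium=0.50, severe=0.74, mid=0.22; AND[min(a, b)] → w = 0.22
R3 (z=9.0): near=0.08, ¬low=1−0.12=0.88, ¬severe=1−0.74=0.26; AND[min(a, b)] → w = 0.08
R4 (z=9.0): ¬mid=1−0.22=0.78, sharp=0.66; AND[min(a, b)] → w = 0.66
Weighted average = (0.08·38.0 + 0.22·20.7 + 0.08·9.0 + 0.66·9.0) / (0.08 + 0.22 + 0.08 + 0.66)
  = 14.2540 / 1.0400 = 13.706

13.706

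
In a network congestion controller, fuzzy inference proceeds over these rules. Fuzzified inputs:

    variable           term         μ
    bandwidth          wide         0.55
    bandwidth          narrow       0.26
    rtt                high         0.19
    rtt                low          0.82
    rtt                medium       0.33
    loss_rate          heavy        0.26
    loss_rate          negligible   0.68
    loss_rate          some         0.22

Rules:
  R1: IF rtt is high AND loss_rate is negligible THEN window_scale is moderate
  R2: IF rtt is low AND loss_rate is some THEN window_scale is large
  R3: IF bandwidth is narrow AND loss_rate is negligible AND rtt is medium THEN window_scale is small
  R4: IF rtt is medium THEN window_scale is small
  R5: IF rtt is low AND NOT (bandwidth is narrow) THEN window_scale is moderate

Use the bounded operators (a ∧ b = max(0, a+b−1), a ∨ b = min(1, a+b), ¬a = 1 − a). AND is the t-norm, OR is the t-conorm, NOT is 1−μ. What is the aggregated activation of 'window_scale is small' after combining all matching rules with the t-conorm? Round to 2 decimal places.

0.33

R1: high=0.19, negligible=0.68; AND[max(0, a+b−1)] → w = 0.00
R2: low=0.82, some=0.22; AND[max(0, a+b−1)] → w = 0.04
R3: narrow=0.26, negligible=0.68, medium=0.33; AND[max(0, a+b−1)] → w = 0.00
R4: medium=0.33 → w = 0.33
R5: low=0.82, ¬narrow=1−0.26=0.74; AND[max(0, a+b−1)] → w = 0.56
Rules with consequent 'small': {R3, R4} → strengths 0.00, 0.33
Aggregate via t-conorm [min(1, a+b)]: 0.33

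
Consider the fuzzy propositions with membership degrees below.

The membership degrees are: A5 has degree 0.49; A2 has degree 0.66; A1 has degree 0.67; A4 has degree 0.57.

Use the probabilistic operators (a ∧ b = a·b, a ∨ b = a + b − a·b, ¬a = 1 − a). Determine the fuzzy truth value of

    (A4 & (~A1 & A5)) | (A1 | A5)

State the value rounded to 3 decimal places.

0.847

~A1 = 1 − 0.6700 = 0.3300
~A1 & A5 = a·b on (0.3300, 0.4900) = 0.1617
A4 & (~A1 & A5) = a·b on (0.5700, 0.1617) = 0.0922
A1 | A5 = a + b − a·b on (0.6700, 0.4900) = 0.8317
(A4 & (~A1 & A5)) | (A1 | A5) = a + b − a·b on (0.0922, 0.8317) = 0.8472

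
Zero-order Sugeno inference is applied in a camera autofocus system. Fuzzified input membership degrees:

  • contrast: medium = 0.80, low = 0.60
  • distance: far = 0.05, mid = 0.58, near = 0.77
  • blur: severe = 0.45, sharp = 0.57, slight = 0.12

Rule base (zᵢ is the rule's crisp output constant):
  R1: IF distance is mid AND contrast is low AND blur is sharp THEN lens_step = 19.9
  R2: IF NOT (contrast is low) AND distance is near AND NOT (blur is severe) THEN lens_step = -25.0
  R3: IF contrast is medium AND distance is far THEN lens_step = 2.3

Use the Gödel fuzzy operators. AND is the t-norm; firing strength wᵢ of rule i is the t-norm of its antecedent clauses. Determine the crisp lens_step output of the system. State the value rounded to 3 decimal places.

1.429

R1 (z=19.9): mid=0.58, low=0.60, sharp=0.57; AND[min(a, b)] → w = 0.57
R2 (z=-25.0): ¬low=1−0.60=0.40, near=0.77, ¬severe=1−0.45=0.55; AND[min(a, b)] → w = 0.40
R3 (z=2.3): medium=0.80, far=0.05; AND[min(a, b)] → w = 0.05
Weighted average = (0.57·19.9 + 0.40·-25.0 + 0.05·2.3) / (0.57 + 0.40 + 0.05)
  = 1.4580 / 1.0200 = 1.429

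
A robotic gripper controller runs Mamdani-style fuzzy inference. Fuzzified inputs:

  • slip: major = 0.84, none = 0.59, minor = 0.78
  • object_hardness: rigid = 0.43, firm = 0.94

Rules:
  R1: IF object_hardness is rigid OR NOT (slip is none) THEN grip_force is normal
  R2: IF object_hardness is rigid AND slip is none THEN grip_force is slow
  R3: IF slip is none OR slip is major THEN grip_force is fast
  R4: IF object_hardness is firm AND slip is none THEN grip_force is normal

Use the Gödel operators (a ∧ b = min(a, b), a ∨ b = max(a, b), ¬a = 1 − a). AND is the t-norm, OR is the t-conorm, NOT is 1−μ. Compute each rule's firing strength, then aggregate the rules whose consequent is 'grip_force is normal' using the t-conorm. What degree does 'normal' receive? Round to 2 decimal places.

R1: rigid=0.43, ¬none=1−0.59=0.41; OR[max(a, b)] → w = 0.43
R2: rigid=0.43, none=0.59; AND[min(a, b)] → w = 0.43
R3: none=0.59, major=0.84; OR[max(a, b)] → w = 0.84
R4: firm=0.94, none=0.59; AND[min(a, b)] → w = 0.59
Rules with consequent 'normal': {R1, R4} → strengths 0.43, 0.59
Aggregate via t-conorm [max(a, b)]: 0.59

0.59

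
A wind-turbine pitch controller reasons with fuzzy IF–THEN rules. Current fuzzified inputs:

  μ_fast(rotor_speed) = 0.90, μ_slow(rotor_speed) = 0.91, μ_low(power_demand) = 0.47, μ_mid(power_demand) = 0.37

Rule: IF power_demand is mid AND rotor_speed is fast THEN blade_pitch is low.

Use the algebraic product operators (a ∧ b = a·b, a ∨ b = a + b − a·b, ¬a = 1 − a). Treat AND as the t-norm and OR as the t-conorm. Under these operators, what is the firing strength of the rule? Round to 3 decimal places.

firing strength: mid=0.37, fast=0.90; AND[a·b] → w = 0.3330

0.333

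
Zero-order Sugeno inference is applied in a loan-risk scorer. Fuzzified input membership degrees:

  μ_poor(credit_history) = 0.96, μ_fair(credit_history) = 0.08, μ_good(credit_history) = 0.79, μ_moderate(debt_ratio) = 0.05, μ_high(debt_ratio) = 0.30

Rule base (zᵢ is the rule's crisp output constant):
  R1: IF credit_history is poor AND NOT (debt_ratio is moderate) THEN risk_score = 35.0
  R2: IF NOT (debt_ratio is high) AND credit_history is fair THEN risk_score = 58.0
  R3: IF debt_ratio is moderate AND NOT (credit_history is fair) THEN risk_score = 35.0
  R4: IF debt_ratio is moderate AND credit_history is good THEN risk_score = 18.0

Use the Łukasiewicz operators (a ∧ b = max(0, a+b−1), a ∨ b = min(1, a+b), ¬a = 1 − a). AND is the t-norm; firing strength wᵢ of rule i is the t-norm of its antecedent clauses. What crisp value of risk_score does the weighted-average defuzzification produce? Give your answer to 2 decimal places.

35.00

R1 (z=35.0): poor=0.96, ¬moderate=1−0.05=0.95; AND[max(0, a+b−1)] → w = 0.91
R2 (z=58.0): ¬high=1−0.30=0.70, fair=0.08; AND[max(0, a+b−1)] → w = 0.00
R3 (z=35.0): moderate=0.05, ¬fair=1−0.08=0.92; AND[max(0, a+b−1)] → w = 0.00
R4 (z=18.0): moderate=0.05, good=0.79; AND[max(0, a+b−1)] → w = 0.00
Weighted average = (0.91·35.0 + 0.00·58.0 + 0.00·35.0 + 0.00·18.0) / (0.91 + 0.00 + 0.00 + 0.00)
  = 31.8500 / 0.9100 = 35.00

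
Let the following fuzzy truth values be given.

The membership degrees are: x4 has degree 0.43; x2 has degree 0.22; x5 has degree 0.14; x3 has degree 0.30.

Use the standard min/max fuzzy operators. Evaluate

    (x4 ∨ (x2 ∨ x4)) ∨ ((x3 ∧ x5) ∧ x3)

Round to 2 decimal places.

x2 ∨ x4 = max(a, b) on (0.22, 0.43) = 0.43
x4 ∨ (x2 ∨ x4) = max(a, b) on (0.43, 0.43) = 0.43
x3 ∧ x5 = min(a, b) on (0.30, 0.14) = 0.14
(x3 ∧ x5) ∧ x3 = min(a, b) on (0.14, 0.30) = 0.14
(x4 ∨ (x2 ∨ x4)) ∨ ((x3 ∧ x5) ∧ x3) = max(a, b) on (0.43, 0.14) = 0.43

0.43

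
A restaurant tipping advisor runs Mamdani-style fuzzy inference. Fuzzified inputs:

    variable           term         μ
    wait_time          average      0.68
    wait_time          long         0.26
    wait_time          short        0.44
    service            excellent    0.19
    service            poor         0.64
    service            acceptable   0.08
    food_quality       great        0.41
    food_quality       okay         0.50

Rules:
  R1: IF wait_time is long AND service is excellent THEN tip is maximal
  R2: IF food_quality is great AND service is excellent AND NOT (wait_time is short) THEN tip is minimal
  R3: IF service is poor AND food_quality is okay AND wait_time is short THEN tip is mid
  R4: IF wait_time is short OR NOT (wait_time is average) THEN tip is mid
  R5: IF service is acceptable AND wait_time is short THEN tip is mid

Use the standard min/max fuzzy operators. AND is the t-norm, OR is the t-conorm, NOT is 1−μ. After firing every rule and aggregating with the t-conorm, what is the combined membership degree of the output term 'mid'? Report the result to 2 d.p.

R1: long=0.26, excellent=0.19; AND[min(a, b)] → w = 0.19
R2: great=0.41, excellent=0.19, ¬short=1−0.44=0.56; AND[min(a, b)] → w = 0.19
R3: poor=0.64, okay=0.50, short=0.44; AND[min(a, b)] → w = 0.44
R4: short=0.44, ¬average=1−0.68=0.32; OR[max(a, b)] → w = 0.44
R5: acceptable=0.08, short=0.44; AND[min(a, b)] → w = 0.08
Rules with consequent 'mid': {R3, R4, R5} → strengths 0.44, 0.44, 0.08
Aggregate via t-conorm [max(a, b)]: 0.44

0.44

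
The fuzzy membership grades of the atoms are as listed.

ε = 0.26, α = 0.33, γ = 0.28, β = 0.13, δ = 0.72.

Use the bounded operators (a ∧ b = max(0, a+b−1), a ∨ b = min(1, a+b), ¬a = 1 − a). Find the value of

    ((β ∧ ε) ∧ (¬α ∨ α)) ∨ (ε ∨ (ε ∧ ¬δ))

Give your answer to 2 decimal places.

β ∧ ε = max(0, a+b−1) on (0.13, 0.26) = 0.00
¬α = 1 − 0.33 = 0.67
¬α ∨ α = min(1, a+b) on (0.67, 0.33) = 1.00
(β ∧ ε) ∧ (¬α ∨ α) = max(0, a+b−1) on (0.00, 1.00) = 0.00
¬δ = 1 − 0.72 = 0.28
ε ∧ ¬δ = max(0, a+b−1) on (0.26, 0.28) = 0.00
ε ∨ (ε ∧ ¬δ) = min(1, a+b) on (0.26, 0.00) = 0.26
((β ∧ ε) ∧ (¬α ∨ α)) ∨ (ε ∨ (ε ∧ ¬δ)) = min(1, a+b) on (0.00, 0.26) = 0.26

0.26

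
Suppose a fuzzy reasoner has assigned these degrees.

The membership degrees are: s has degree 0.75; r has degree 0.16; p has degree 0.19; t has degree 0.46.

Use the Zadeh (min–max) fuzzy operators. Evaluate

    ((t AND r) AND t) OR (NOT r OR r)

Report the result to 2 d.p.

t AND r = min(a, b) on (0.46, 0.16) = 0.16
(t AND r) AND t = min(a, b) on (0.16, 0.46) = 0.16
NOT r = 1 − 0.16 = 0.84
NOT r OR r = max(a, b) on (0.84, 0.16) = 0.84
((t AND r) AND t) OR (NOT r OR r) = max(a, b) on (0.16, 0.84) = 0.84

0.84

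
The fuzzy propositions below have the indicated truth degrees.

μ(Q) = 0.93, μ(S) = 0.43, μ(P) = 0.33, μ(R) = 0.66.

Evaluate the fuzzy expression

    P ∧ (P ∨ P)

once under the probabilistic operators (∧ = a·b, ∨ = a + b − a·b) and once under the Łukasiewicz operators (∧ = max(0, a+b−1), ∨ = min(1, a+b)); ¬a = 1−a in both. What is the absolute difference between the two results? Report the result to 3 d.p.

0.182

Under probabilistic:
  P ∨ P = a + b − a·b on (0.3300, 0.3300) = 0.5511
  P ∧ (P ∨ P) = a·b on (0.3300, 0.5511) = 0.1819
  → value = 0.1819
Under Łukasiewicz:
  P ∨ P = min(1, a+b) on (0.33, 0.33) = 0.66
  P ∧ (P ∨ P) = max(0, a+b−1) on (0.33, 0.66) = 0.00
  → value = 0.0000
|0.1819 − 0.0000| = 0.182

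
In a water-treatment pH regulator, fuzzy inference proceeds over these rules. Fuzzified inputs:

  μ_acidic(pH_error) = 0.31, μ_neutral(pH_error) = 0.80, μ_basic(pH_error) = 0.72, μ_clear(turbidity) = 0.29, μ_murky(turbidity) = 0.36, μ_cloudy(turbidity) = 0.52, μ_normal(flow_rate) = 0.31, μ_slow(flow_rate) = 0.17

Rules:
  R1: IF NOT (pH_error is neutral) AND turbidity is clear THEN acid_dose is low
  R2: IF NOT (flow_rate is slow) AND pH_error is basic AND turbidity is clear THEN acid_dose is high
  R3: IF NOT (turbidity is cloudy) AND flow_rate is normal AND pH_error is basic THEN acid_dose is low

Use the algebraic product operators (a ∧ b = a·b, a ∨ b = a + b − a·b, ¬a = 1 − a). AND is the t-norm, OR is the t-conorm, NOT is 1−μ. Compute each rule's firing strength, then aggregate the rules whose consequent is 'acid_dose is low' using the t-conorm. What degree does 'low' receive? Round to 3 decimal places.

0.159

R1: ¬neutral=1−0.80=0.20, clear=0.29; AND[a·b] → w = 0.0580
R2: ¬slow=1−0.17=0.83, basic=0.72, clear=0.29; AND[a·b] → w = 0.1733
R3: ¬cloudy=1−0.52=0.48, normal=0.31, basic=0.72; AND[a·b] → w = 0.1071
Rules with consequent 'low': {R1, R3} → strengths 0.0580, 0.1071
Aggregate via t-conorm [a + b − a·b]: 0.1589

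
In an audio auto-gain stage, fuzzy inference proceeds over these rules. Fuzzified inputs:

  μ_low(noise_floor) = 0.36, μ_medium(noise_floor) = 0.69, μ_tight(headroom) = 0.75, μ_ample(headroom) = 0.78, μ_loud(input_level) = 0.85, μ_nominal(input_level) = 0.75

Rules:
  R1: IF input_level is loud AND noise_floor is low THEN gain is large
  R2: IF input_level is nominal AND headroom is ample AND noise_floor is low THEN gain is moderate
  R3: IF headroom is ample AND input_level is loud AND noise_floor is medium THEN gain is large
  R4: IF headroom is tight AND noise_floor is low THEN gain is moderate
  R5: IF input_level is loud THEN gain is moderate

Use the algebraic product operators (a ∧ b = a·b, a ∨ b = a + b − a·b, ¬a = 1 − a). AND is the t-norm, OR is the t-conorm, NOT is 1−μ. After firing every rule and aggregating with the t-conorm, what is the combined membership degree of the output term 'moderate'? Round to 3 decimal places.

R1: loud=0.85, low=0.36; AND[a·b] → w = 0.3060
R2: nominal=0.75, ample=0.78, low=0.36; AND[a·b] → w = 0.2106
R3: ample=0.78, loud=0.85, medium=0.69; AND[a·b] → w = 0.4575
R4: tight=0.75, low=0.36; AND[a·b] → w = 0.2700
R5: loud=0.85 → w = 0.8500
Rules with consequent 'moderate': {R2, R4, R5} → strengths 0.2106, 0.2700, 0.8500
Aggregate via t-conorm [a + b − a·b]: 0.9136

0.914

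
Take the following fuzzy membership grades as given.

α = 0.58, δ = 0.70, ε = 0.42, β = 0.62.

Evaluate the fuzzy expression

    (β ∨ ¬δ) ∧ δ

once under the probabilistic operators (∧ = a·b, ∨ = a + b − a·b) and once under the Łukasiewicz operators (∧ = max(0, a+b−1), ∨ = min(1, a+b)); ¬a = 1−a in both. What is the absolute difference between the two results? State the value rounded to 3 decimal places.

0.106

Under probabilistic:
  ¬δ = 1 − 0.7000 = 0.3000
  β ∨ ¬δ = a + b − a·b on (0.6200, 0.3000) = 0.7340
  (β ∨ ¬δ) ∧ δ = a·b on (0.7340, 0.7000) = 0.5138
  → value = 0.5138
Under Łukasiewicz:
  ¬δ = 1 − 0.70 = 0.30
  β ∨ ¬δ = min(1, a+b) on (0.62, 0.30) = 0.92
  (β ∨ ¬δ) ∧ δ = max(0, a+b−1) on (0.92, 0.70) = 0.62
  → value = 0.6200
|0.5138 − 0.6200| = 0.106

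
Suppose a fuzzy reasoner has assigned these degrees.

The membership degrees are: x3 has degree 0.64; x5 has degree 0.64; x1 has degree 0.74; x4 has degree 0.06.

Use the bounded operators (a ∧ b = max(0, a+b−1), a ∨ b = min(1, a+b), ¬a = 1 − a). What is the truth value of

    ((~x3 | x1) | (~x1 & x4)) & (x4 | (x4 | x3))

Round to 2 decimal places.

0.76

~x3 = 1 − 0.64 = 0.36
~x3 | x1 = min(1, a+b) on (0.36, 0.74) = 1.00
~x1 = 1 − 0.74 = 0.26
~x1 & x4 = max(0, a+b−1) on (0.26, 0.06) = 0.00
(~x3 | x1) | (~x1 & x4) = min(1, a+b) on (1.00, 0.00) = 1.00
x4 | x3 = min(1, a+b) on (0.06, 0.64) = 0.70
x4 | (x4 | x3) = min(1, a+b) on (0.06, 0.70) = 0.76
((~x3 | x1) | (~x1 & x4)) & (x4 | (x4 | x3)) = max(0, a+b−1) on (1.00, 0.76) = 0.76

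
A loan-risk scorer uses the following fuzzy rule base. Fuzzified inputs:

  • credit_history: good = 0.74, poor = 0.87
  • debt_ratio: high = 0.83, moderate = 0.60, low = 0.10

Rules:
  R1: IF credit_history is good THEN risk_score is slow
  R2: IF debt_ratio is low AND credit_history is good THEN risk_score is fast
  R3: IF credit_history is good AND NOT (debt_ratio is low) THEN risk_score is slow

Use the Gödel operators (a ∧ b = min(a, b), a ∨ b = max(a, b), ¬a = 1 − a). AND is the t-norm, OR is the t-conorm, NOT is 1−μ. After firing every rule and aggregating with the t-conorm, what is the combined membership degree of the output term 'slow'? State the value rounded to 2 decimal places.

0.74

R1: good=0.74 → w = 0.74
R2: low=0.10, good=0.74; AND[min(a, b)] → w = 0.10
R3: good=0.74, ¬low=1−0.10=0.90; AND[min(a, b)] → w = 0.74
Rules with consequent 'slow': {R1, R3} → strengths 0.74, 0.74
Aggregate via t-conorm [max(a, b)]: 0.74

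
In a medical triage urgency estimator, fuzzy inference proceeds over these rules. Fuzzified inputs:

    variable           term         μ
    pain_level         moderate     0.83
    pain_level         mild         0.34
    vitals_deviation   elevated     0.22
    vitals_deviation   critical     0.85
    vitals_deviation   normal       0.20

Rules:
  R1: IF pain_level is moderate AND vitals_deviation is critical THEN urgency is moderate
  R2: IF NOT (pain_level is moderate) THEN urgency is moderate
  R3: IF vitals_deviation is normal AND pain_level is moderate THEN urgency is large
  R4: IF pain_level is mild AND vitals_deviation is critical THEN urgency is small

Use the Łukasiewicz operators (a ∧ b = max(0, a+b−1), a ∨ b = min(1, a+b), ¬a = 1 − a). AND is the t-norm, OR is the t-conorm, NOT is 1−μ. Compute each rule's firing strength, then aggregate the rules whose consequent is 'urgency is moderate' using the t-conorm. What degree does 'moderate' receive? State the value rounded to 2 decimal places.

R1: moderate=0.83, critical=0.85; AND[max(0, a+b−1)] → w = 0.68
R2: ¬moderate=1−0.83=0.17 → w = 0.17
R3: normal=0.20, moderate=0.83; AND[max(0, a+b−1)] → w = 0.03
R4: mild=0.34, critical=0.85; AND[max(0, a+b−1)] → w = 0.19
Rules with consequent 'moderate': {R1, R2} → strengths 0.68, 0.17
Aggregate via t-conorm [min(1, a+b)]: 0.85

0.85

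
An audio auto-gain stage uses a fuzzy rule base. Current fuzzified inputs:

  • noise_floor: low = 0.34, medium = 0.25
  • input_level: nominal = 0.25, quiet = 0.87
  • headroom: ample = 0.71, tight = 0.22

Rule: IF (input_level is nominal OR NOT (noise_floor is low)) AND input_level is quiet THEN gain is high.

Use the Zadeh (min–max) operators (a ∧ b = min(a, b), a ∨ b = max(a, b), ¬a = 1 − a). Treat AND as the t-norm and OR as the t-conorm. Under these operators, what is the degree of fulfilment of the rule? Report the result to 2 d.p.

firing strength: (nominal=0.25 OR ¬low=1−0.34=0.66) = 0.66; AND[min(a, b)] with quiet=0.87 → w = 0.66

0.66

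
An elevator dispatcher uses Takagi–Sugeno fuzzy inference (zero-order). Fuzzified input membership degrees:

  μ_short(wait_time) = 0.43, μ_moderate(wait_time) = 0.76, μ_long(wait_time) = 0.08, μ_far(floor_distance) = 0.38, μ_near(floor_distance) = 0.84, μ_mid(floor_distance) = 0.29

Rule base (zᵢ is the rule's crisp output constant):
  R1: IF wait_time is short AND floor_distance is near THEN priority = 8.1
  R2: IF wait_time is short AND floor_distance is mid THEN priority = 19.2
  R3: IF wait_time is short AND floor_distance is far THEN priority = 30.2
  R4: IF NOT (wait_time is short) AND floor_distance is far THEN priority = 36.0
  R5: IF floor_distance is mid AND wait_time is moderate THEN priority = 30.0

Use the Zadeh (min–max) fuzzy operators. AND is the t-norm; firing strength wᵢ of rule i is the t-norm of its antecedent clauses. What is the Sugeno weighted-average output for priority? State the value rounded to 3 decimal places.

24.241

R1 (z=8.1): short=0.43, near=0.84; AND[min(a, b)] → w = 0.43
R2 (z=19.2): short=0.43, mid=0.29; AND[min(a, b)] → w = 0.29
R3 (z=30.2): short=0.43, far=0.38; AND[min(a, b)] → w = 0.38
R4 (z=36.0): ¬short=1−0.43=0.57, far=0.38; AND[min(a, b)] → w = 0.38
R5 (z=30.0): mid=0.29, moderate=0.76; AND[min(a, b)] → w = 0.29
Weighted average = (0.43·8.1 + 0.29·19.2 + 0.38·30.2 + 0.38·36.0 + 0.29·30.0) / (0.43 + 0.29 + 0.38 + 0.38 + 0.29)
  = 42.9070 / 1.7700 = 24.241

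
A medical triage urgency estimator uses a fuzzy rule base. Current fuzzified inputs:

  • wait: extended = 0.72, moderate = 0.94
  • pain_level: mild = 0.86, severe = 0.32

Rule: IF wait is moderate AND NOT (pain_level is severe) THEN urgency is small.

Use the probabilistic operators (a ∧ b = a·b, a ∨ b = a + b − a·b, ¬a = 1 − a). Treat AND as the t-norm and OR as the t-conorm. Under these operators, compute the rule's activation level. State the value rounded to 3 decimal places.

0.639

firing strength: moderate=0.94, ¬severe=1−0.32=0.68; AND[a·b] → w = 0.6392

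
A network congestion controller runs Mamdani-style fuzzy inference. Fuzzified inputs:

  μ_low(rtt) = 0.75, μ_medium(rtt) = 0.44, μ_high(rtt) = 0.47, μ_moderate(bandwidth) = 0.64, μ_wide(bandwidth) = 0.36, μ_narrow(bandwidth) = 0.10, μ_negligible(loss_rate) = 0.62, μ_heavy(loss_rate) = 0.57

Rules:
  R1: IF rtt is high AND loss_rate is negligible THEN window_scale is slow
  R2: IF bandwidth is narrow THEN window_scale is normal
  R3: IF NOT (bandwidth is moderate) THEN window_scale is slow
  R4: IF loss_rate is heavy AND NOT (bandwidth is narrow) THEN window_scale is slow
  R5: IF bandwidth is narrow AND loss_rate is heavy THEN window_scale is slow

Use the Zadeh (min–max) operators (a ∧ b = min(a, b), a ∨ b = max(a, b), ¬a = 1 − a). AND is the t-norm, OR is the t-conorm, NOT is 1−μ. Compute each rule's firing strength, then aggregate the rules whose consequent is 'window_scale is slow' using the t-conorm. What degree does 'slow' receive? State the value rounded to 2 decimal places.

R1: high=0.47, negligible=0.62; AND[min(a, b)] → w = 0.47
R2: narrow=0.10 → w = 0.10
R3: ¬moderate=1−0.64=0.36 → w = 0.36
R4: heavy=0.57, ¬narrow=1−0.10=0.90; AND[min(a, b)] → w = 0.57
R5: narrow=0.10, heavy=0.57; AND[min(a, b)] → w = 0.10
Rules with consequent 'slow': {R1, R3, R4, R5} → strengths 0.47, 0.36, 0.57, 0.10
Aggregate via t-conorm [max(a, b)]: 0.57

0.57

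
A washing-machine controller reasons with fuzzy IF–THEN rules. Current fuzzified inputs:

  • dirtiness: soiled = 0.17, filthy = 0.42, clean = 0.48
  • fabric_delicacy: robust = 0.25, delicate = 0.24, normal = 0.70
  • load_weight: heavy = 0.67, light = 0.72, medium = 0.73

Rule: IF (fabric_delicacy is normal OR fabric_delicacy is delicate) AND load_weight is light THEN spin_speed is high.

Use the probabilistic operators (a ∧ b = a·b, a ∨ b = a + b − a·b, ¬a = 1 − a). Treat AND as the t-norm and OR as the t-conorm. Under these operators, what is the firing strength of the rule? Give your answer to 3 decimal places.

firing strength: (normal=0.70 OR delicate=0.24) = 0.7720; AND[a·b] with light=0.72 → w = 0.5558

0.556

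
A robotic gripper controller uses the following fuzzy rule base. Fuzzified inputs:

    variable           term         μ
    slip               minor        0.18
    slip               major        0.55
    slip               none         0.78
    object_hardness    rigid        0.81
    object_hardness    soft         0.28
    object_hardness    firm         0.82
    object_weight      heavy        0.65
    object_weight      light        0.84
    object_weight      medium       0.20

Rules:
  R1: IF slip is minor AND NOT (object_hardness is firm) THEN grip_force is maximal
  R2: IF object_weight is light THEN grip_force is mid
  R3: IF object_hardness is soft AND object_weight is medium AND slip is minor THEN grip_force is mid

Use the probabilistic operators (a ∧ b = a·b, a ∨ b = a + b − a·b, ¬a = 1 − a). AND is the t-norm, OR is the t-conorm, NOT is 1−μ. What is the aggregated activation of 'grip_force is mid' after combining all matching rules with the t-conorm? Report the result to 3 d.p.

0.842

R1: minor=0.18, ¬firm=1−0.82=0.18; AND[a·b] → w = 0.0324
R2: light=0.84 → w = 0.8400
R3: soft=0.28, medium=0.20, minor=0.18; AND[a·b] → w = 0.0101
Rules with consequent 'mid': {R2, R3} → strengths 0.8400, 0.0101
Aggregate via t-conorm [a + b − a·b]: 0.8416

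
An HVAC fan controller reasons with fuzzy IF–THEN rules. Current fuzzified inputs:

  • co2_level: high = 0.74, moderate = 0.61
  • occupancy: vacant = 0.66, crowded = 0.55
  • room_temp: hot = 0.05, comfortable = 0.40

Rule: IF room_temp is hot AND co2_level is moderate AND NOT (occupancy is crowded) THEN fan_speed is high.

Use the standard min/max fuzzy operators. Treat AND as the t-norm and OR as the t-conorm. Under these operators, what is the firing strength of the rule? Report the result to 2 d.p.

firing strength: hot=0.05, moderate=0.61, ¬crowded=1−0.55=0.45; AND[min(a, b)] → w = 0.05

0.05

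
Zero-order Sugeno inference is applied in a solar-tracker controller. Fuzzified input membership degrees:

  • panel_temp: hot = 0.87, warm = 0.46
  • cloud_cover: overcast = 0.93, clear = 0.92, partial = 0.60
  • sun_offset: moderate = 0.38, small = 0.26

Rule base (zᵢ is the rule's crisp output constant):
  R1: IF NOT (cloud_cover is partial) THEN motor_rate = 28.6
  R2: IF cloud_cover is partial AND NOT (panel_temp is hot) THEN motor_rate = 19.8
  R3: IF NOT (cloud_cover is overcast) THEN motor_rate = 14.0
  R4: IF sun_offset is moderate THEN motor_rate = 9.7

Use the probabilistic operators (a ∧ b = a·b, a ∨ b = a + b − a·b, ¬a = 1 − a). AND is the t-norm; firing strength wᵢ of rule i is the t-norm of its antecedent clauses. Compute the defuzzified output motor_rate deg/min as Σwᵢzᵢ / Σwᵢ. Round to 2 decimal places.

R1 (z=28.6): ¬partial=1−0.60=0.40 → w = 0.4000
R2 (z=19.8): partial=0.60, ¬hot=1−0.87=0.13; AND[a·b] → w = 0.0780
R3 (z=14.0): ¬overcast=1−0.93=0.07 → w = 0.0700
R4 (z=9.7): moderate=0.38 → w = 0.3800
Weighted average = (0.4000·28.6 + 0.0780·19.8 + 0.0700·14.0 + 0.3800·9.7) / (0.4000 + 0.0780 + 0.0700 + 0.3800)
  = 17.6504 / 0.9280 = 19.02

19.02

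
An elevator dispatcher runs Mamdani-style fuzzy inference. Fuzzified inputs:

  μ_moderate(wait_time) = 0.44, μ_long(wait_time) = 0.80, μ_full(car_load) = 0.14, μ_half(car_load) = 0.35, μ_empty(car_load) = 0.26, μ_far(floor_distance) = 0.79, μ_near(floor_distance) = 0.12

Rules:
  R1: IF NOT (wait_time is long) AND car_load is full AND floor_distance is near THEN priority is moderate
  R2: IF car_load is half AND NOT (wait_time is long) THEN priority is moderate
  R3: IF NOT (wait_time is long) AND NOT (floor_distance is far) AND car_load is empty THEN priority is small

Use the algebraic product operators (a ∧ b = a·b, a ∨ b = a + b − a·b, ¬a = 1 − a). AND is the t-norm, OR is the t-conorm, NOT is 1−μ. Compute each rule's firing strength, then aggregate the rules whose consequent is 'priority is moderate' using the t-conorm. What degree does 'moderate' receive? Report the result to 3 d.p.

0.073

R1: ¬long=1−0.80=0.20, full=0.14, near=0.12; AND[a·b] → w = 0.0034
R2: half=0.35, ¬long=1−0.80=0.20; AND[a·b] → w = 0.0700
R3: ¬long=1−0.80=0.20, ¬far=1−0.79=0.21, empty=0.26; AND[a·b] → w = 0.0109
Rules with consequent 'moderate': {R1, R2} → strengths 0.0034, 0.0700
Aggregate via t-conorm [a + b − a·b]: 0.0731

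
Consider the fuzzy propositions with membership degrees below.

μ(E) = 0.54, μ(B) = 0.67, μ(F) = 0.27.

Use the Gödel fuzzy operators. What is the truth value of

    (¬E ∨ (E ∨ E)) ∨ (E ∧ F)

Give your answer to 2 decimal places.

0.54

¬E = 1 − 0.54 = 0.46
E ∨ E = max(a, b) on (0.54, 0.54) = 0.54
¬E ∨ (E ∨ E) = max(a, b) on (0.46, 0.54) = 0.54
E ∧ F = min(a, b) on (0.54, 0.27) = 0.27
(¬E ∨ (E ∨ E)) ∨ (E ∧ F) = max(a, b) on (0.54, 0.27) = 0.54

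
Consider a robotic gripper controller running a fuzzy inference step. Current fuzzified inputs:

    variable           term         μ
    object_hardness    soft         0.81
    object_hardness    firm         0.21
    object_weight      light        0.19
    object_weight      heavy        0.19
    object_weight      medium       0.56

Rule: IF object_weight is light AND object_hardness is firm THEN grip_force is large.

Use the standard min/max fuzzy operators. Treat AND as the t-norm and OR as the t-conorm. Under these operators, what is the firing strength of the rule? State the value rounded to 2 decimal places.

0.19

firing strength: light=0.19, firm=0.21; AND[min(a, b)] → w = 0.19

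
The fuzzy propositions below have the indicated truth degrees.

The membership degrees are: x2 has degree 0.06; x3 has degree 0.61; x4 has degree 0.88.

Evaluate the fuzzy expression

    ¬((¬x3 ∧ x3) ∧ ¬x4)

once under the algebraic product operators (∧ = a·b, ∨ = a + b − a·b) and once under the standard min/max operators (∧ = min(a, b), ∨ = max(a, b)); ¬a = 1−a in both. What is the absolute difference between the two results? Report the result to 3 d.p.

Under algebraic product:
  ¬x3 = 1 − 0.6100 = 0.3900
  ¬x3 ∧ x3 = a·b on (0.3900, 0.6100) = 0.2379
  ¬x4 = 1 − 0.8800 = 0.1200
  (¬x3 ∧ x3) ∧ ¬x4 = a·b on (0.2379, 0.1200) = 0.0285
  ¬((¬x3 ∧ x3) ∧ ¬x4) = 1 − 0.0285 = 0.9715
  → value = 0.9715
Under standard min/max:
  ¬x3 = 1 − 0.61 = 0.39
  ¬x3 ∧ x3 = min(a, b) on (0.39, 0.61) = 0.39
  ¬x4 = 1 − 0.88 = 0.12
  (¬x3 ∧ x3) ∧ ¬x4 = min(a, b) on (0.39, 0.12) = 0.12
  ¬((¬x3 ∧ x3) ∧ ¬x4) = 1 − 0.12 = 0.88
  → value = 0.8800
|0.9715 − 0.8800| = 0.091

0.091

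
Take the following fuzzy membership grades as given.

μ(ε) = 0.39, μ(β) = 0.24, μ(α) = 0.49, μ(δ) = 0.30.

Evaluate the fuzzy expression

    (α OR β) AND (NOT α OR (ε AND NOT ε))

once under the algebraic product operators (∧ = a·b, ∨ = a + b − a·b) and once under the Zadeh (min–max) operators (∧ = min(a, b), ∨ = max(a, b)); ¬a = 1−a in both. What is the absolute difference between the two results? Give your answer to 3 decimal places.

0.106

Under algebraic product:
  α OR β = a + b − a·b on (0.4900, 0.2400) = 0.6124
  NOT α = 1 − 0.4900 = 0.5100
  NOT ε = 1 − 0.3900 = 0.6100
  ε AND NOT ε = a·b on (0.3900, 0.6100) = 0.2379
  NOT α OR (ε AND NOT ε) = a + b − a·b on (0.5100, 0.2379) = 0.6266
  (α OR β) AND (NOT α OR (ε AND NOT ε)) = a·b on (0.6124, 0.6266) = 0.3837
  → value = 0.3837
Under Zadeh (min–max):
  α OR β = max(a, b) on (0.49, 0.24) = 0.49
  NOT α = 1 − 0.49 = 0.51
  NOT ε = 1 − 0.39 = 0.61
  ε AND NOT ε = min(a, b) on (0.39, 0.61) = 0.39
  NOT α OR (ε AND NOT ε) = max(a, b) on (0.51, 0.39) = 0.51
  (α OR β) AND (NOT α OR (ε AND NOT ε)) = min(a, b) on (0.49, 0.51) = 0.49
  → value = 0.4900
|0.3837 − 0.4900| = 0.106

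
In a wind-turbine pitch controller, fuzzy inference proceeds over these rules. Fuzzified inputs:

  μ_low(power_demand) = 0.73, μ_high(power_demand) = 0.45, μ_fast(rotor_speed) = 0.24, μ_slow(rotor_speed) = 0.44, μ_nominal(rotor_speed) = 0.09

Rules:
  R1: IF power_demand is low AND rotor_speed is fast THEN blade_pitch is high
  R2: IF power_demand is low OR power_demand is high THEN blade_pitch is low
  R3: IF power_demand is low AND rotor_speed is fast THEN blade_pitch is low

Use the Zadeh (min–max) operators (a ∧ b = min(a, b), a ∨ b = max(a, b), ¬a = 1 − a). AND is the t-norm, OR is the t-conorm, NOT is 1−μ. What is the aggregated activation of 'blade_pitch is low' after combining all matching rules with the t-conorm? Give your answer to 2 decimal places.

R1: low=0.73, fast=0.24; AND[min(a, b)] → w = 0.24
R2: low=0.73, high=0.45; OR[max(a, b)] → w = 0.73
R3: low=0.73, fast=0.24; AND[min(a, b)] → w = 0.24
Rules with consequent 'low': {R2, R3} → strengths 0.73, 0.24
Aggregate via t-conorm [max(a, b)]: 0.73

0.73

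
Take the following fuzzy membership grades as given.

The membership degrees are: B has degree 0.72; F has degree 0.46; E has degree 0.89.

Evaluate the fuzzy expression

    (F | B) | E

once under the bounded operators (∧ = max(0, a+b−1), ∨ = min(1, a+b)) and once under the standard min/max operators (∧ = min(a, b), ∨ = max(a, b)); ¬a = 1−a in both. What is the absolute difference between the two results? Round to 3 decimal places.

0.110

Under bounded:
  F | B = min(1, a+b) on (0.46, 0.72) = 1.00
  (F | B) | E = min(1, a+b) on (1.00, 0.89) = 1.00
  → value = 1.0000
Under standard min/max:
  F | B = max(a, b) on (0.46, 0.72) = 0.72
  (F | B) | E = max(a, b) on (0.72, 0.89) = 0.89
  → value = 0.8900
|1.0000 − 0.8900| = 0.110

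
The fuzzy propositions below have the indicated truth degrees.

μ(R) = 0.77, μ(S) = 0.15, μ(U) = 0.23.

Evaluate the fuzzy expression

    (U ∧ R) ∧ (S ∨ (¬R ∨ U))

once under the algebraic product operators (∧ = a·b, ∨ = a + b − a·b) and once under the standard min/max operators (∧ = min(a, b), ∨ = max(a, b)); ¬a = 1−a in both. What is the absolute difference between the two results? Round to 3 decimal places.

Under algebraic product:
  U ∧ R = a·b on (0.2300, 0.7700) = 0.1771
  ¬R = 1 − 0.7700 = 0.2300
  ¬R ∨ U = a + b − a·b on (0.2300, 0.2300) = 0.4071
  S ∨ (¬R ∨ U) = a + b − a·b on (0.1500, 0.4071) = 0.4960
  (U ∧ R) ∧ (S ∨ (¬R ∨ U)) = a·b on (0.1771, 0.4960) = 0.0878
  → value = 0.0878
Under standard min/max:
  U ∧ R = min(a, b) on (0.23, 0.77) = 0.23
  ¬R = 1 − 0.77 = 0.23
  ¬R ∨ U = max(a, b) on (0.23, 0.23) = 0.23
  S ∨ (¬R ∨ U) = max(a, b) on (0.15, 0.23) = 0.23
  (U ∧ R) ∧ (S ∨ (¬R ∨ U)) = min(a, b) on (0.23, 0.23) = 0.23
  → value = 0.2300
|0.0878 − 0.2300| = 0.142

0.142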